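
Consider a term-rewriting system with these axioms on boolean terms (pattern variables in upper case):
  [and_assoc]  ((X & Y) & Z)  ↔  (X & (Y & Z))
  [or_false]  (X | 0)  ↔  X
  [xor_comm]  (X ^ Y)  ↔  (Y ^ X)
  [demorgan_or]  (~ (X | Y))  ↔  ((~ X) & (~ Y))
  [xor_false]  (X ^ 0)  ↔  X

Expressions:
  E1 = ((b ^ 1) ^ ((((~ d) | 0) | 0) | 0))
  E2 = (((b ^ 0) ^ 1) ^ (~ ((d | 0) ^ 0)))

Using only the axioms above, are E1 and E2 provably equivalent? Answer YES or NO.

YES

(1) (((~ d) | 0) | 0)  =[or_false →]=  ((~ d) | 0)    ⊢ ((b ^ 1) ^ (((~ d) | 0) | 0))
(2) (((~ d) | 0) | 0)  =[or_false →]=  ((~ d) | 0)    ⊢ ((b ^ 1) ^ ((~ d) | 0))
(3) ((~ d) | 0)  =[or_false →]=  (~ d)    ⊢ ((b ^ 1) ^ (~ d))
(4) d  =[or_false ←]=  (d | 0)    ⊢ ((b ^ 1) ^ (~ (d | 0)))
(5) (d | 0)  =[xor_false ←]=  ((d | 0) ^ 0)    ⊢ ((b ^ 1) ^ (~ ((d | 0) ^ 0)))
(6) b  =[xor_false ←]=  (b ^ 0)    ⊢ E2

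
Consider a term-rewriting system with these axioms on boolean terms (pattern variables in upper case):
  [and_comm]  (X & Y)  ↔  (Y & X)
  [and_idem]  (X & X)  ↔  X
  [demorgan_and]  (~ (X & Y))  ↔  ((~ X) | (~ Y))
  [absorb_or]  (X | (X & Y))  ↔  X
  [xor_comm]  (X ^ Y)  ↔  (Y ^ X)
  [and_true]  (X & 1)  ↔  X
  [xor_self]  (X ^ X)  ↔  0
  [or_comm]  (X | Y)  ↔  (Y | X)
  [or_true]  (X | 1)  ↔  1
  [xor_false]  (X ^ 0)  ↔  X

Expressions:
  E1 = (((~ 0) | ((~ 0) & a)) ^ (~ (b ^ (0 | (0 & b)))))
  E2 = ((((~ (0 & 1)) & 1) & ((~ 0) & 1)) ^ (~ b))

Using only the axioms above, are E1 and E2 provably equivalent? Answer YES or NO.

YES

(1) ((~ 0) | ((~ 0) & a))  =[absorb_or →]=  (~ 0)    ⊢ ((~ 0) ^ (~ (b ^ (0 | (0 & b)))))
(2) (0 | (0 & b))  =[absorb_or →]=  0    ⊢ ((~ 0) ^ (~ (b ^ 0)))
(3) (b ^ 0)  =[xor_false →]=  b    ⊢ ((~ 0) ^ (~ b))
(4) (~ 0)  =[and_true ←]=  ((~ 0) & 1)    ⊢ (((~ 0) & 1) ^ (~ b))
(5) ((~ 0) & 1)  =[and_idem ←]=  (((~ 0) & 1) & ((~ 0) & 1))    ⊢ ((((~ 0) & 1) & ((~ 0) & 1)) ^ (~ b))
(6) 0  =[and_true ←]=  (0 & 1)    ⊢ E2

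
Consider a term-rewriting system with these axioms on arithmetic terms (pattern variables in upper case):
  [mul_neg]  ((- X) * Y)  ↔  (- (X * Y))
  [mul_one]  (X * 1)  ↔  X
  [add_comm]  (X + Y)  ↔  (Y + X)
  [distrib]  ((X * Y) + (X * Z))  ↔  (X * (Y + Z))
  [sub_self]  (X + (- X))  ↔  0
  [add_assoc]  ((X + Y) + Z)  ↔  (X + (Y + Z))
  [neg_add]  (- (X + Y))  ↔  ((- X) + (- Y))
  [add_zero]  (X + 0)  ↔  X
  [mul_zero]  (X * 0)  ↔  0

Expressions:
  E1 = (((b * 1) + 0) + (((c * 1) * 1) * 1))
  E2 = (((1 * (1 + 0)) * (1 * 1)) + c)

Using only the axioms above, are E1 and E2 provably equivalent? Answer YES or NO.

NO

The axioms are sound identities: if E1 ↔* E2 then E1 and E2 evaluate identically under any assignment.
Under b=0, c=0: E1 evaluates to 0, E2 to 1. Distinct ⇒ no rewrite sequence connects them.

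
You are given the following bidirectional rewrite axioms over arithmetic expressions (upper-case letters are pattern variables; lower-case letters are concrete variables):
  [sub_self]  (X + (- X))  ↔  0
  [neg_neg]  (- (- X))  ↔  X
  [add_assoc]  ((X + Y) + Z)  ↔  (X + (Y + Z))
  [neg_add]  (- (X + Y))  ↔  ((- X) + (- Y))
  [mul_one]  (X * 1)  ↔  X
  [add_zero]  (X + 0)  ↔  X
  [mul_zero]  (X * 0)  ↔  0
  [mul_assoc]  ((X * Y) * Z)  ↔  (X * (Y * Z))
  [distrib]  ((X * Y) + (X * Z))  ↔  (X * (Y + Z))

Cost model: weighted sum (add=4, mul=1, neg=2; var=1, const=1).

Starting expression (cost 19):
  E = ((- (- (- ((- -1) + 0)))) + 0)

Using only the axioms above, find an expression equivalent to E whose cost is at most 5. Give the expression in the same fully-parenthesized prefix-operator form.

(- (- -1))   [cost 5]

(1) (- (- ((- -1) + 0)))  =[neg_neg →]=  ((- -1) + 0)    ⊢ ((- ((- -1) + 0)) + 0)
(2) ((- -1) + 0)  =[add_zero →]=  (- -1)    ⊢ ((- (- -1)) + 0)
(3) ((- (- -1)) + 0)  =[add_zero →]=  (- (- -1))    ⊢ cost 5, within 5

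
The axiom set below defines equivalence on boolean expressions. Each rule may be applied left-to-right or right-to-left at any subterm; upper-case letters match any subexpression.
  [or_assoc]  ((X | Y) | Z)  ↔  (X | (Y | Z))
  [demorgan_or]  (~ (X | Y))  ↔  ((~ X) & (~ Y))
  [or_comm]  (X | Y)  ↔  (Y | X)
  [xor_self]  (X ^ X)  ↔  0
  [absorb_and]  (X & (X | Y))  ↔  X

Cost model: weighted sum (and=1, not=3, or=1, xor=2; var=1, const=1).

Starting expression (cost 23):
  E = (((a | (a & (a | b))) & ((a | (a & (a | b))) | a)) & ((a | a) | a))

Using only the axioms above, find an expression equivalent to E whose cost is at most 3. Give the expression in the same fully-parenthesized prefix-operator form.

(a | a)   [cost 3]

1. [absorb_and →] ((a | (a & (a | b))) & ((a | (a & (a | b))) | a))  →  (a | (a & (a | b)));  E = ((a | (a & (a | b))) & ((a | a) | a))
2. [absorb_and →] (a & (a | b))  →  a;  E = ((a | a) & ((a | a) | a))
3. [absorb_and →] ((a | a) & ((a | a) | a))  →  (a | a);  cost 3 ≤ 3, done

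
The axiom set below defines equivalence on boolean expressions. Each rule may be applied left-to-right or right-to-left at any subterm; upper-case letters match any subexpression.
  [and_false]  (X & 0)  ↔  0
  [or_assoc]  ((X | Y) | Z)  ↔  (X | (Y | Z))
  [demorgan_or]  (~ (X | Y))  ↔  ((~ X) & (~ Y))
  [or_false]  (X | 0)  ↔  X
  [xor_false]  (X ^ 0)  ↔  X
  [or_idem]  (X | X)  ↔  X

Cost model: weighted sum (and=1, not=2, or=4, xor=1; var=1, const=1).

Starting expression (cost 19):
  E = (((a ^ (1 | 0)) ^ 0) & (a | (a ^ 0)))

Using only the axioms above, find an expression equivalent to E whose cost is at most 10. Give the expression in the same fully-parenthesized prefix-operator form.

(1) ((a ^ (1 | 0)) ^ 0)  =[xor_false →]=  (a ^ (1 | 0))    ⊢ ((a ^ (1 | 0)) & (a | (a ^ 0)))
(2) (a ^ 0)  =[xor_false →]=  a    ⊢ ((a ^ (1 | 0)) & (a | a))
(3) (1 | 0)  =[or_false →]=  1    ⊢ cost 10, within 10

((a ^ 1) & (a | a))   [cost 10]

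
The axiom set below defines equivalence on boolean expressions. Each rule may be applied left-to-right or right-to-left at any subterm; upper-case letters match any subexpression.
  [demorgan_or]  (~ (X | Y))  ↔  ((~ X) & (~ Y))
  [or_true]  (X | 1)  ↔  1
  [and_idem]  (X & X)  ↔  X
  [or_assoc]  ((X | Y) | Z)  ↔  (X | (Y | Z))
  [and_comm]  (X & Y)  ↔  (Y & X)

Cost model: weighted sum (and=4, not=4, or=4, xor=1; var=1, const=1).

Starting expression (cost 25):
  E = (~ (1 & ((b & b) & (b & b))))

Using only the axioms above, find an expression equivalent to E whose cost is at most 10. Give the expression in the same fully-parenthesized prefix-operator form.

(~ (1 & b))   [cost 10]

step 1: and_idem (→) rewrites (b & b) into b, now (~ (1 & ((b & b) & b)))
step 2: and_idem (→) rewrites (b & b) into b, now (~ (1 & (b & b)))
step 3: and_idem (→) rewrites (b & b) into b, reaching cost 10 (bound 10)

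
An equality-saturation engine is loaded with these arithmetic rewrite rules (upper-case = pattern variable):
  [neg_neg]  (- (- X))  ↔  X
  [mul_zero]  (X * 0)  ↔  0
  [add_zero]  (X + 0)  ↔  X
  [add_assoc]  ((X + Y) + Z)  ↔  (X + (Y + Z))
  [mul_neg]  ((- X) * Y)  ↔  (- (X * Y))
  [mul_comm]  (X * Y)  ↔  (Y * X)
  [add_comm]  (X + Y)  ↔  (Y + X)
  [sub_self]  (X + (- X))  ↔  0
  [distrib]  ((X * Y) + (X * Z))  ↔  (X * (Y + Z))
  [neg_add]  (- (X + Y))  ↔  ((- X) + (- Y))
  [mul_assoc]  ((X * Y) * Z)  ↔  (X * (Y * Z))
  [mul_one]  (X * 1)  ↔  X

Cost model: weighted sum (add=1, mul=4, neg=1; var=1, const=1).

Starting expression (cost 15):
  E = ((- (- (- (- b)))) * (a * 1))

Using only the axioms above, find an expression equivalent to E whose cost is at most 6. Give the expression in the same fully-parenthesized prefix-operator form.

1. [mul_one →] (a * 1)  →  a;  E = ((- (- (- (- b)))) * a)
2. [neg_neg →] (- (- b))  →  b;  E = ((- (- b)) * a)
3. [neg_neg →] (- (- b))  →  b;  cost 6 ≤ 6, done

(b * a)   [cost 6]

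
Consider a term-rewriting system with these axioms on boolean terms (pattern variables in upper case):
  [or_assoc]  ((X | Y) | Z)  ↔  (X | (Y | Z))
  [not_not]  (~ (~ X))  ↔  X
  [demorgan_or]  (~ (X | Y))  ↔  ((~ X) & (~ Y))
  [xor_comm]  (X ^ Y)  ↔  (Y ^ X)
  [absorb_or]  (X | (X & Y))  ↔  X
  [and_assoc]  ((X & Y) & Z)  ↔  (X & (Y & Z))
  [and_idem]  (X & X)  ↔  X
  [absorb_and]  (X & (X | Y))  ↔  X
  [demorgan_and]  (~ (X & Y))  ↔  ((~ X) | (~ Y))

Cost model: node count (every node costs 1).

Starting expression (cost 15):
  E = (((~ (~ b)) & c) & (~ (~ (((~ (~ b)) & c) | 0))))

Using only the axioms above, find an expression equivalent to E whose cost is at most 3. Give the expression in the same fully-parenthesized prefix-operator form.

(1) (~ (~ (((~ (~ b)) & c) | 0)))  =[not_not →]=  (((~ (~ b)) & c) | 0)    ⊢ (((~ (~ b)) & c) & (((~ (~ b)) & c) | 0))
(2) (((~ (~ b)) & c) & (((~ (~ b)) & c) | 0))  =[absorb_and →]=  ((~ (~ b)) & c)
(3) (~ (~ b))  =[not_not →]=  b    ⊢ cost 3, within 3

(b & c)   [cost 3]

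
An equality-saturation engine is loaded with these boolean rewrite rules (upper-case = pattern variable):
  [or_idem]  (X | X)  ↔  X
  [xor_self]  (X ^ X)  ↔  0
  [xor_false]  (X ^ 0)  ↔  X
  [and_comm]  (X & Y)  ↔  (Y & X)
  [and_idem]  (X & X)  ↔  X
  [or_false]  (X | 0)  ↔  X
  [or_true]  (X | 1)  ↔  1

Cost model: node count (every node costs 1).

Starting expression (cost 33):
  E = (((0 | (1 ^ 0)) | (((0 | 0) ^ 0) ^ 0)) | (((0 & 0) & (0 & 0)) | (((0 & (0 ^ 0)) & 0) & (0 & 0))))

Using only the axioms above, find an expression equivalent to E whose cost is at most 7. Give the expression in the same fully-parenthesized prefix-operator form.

1. [xor_false →] (0 ^ 0)  →  0;  E = (((0 | (1 ^ 0)) | (((0 | 0) ^ 0) ^ 0)) | (((0 & 0) & (0 & 0)) | (((0 & 0) & 0) & (0 & 0))))
2. [xor_false →] (((0 | 0) ^ 0) ^ 0)  →  ((0 | 0) ^ 0);  E = (((0 | (1 ^ 0)) | ((0 | 0) ^ 0)) | (((0 & 0) & (0 & 0)) | (((0 & 0) & 0) & (0 & 0))))
3. [xor_false →] (1 ^ 0)  →  1;  E = (((0 | 1) | ((0 | 0) ^ 0)) | (((0 & 0) & (0 & 0)) | (((0 & 0) & 0) & (0 & 0))))
4. [or_idem →] (0 | 0)  →  0;  E = (((0 | 1) | (0 ^ 0)) | (((0 & 0) & (0 & 0)) | (((0 & 0) & 0) & (0 & 0))))
5. [and_idem →] (0 & 0)  →  0;  E = (((0 | 1) | (0 ^ 0)) | (((0 & 0) & (0 & 0)) | ((0 & 0) & (0 & 0))))
6. [or_idem →] (((0 & 0) & (0 & 0)) | ((0 & 0) & (0 & 0)))  →  ((0 & 0) & (0 & 0));  E = (((0 | 1) | (0 ^ 0)) | ((0 & 0) & (0 & 0)))
7. [and_idem →] ((0 & 0) & (0 & 0))  →  (0 & 0);  E = (((0 | 1) | (0 ^ 0)) | (0 & 0))
8. [and_idem →] (0 & 0)  →  0;  E = (((0 | 1) | (0 ^ 0)) | 0)
9. [or_false →] (((0 | 1) | (0 ^ 0)) | 0)  →  ((0 | 1) | (0 ^ 0));  cost 7 ≤ 7, done

((0 | 1) | (0 ^ 0))   [cost 7]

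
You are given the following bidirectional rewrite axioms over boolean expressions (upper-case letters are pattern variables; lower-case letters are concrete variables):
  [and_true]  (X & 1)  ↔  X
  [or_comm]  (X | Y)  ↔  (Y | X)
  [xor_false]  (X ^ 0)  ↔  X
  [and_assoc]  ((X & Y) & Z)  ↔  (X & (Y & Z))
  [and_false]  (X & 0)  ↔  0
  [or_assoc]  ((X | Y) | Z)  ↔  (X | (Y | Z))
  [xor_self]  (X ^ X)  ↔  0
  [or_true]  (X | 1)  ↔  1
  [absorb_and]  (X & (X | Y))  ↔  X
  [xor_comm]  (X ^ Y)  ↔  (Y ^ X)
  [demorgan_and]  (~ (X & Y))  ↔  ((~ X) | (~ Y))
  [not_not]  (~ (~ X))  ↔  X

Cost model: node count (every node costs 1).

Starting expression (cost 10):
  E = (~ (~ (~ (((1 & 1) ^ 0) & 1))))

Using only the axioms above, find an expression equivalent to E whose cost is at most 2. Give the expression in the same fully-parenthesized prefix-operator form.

step 1: and_true (→) rewrites (((1 & 1) ^ 0) & 1) into ((1 & 1) ^ 0), now (~ (~ (~ ((1 & 1) ^ 0))))
step 2: xor_false (→) rewrites ((1 & 1) ^ 0) into (1 & 1), now (~ (~ (~ (1 & 1))))
step 3: not_not (→) rewrites (~ (~ (~ (1 & 1)))) into (~ (1 & 1))
step 4: and_true (→) rewrites (1 & 1) into 1, reaching cost 2 (bound 2)

(~ 1)   [cost 2]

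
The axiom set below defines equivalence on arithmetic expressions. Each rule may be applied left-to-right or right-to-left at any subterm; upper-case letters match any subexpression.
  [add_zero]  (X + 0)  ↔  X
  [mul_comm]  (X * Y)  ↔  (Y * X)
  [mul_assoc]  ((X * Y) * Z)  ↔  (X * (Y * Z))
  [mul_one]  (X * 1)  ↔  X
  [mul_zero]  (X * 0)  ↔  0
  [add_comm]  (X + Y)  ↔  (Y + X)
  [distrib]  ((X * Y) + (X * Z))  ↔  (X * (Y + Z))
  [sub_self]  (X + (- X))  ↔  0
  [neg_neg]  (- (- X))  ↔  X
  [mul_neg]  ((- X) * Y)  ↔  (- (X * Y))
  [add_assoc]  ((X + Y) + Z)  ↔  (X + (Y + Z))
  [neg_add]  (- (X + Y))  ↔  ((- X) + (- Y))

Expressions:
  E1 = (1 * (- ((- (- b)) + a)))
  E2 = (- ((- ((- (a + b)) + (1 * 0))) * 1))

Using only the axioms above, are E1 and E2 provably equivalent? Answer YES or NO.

YES

1. [mul_comm →] (1 * (- ((- (- b)) + a)))  →  ((- ((- (- b)) + a)) * 1)
2. [neg_neg →] (- (- b))  →  b;  E1 = ((- (b + a)) * 1)
3. [mul_one →] ((- (b + a)) * 1)  →  (- (b + a))
4. [add_zero ←] (- (b + a))  →  ((- (b + a)) + 0)
5. [neg_neg ←] ((- (b + a)) + 0)  →  (- (- ((- (b + a)) + 0)))
6. [mul_one ←] 0  →  (0 * 1);  E1 = (- (- ((- (b + a)) + (0 * 1))))
7. [mul_comm →] (0 * 1)  →  (1 * 0);  E1 = (- (- ((- (b + a)) + (1 * 0))))
8. [add_comm →] (b + a)  →  (a + b);  E1 = (- (- ((- (a + b)) + (1 * 0))))
9. [mul_one ←] (- ((- (a + b)) + (1 * 0)))  →  ((- ((- (a + b)) + (1 * 0))) * 1);  this is E2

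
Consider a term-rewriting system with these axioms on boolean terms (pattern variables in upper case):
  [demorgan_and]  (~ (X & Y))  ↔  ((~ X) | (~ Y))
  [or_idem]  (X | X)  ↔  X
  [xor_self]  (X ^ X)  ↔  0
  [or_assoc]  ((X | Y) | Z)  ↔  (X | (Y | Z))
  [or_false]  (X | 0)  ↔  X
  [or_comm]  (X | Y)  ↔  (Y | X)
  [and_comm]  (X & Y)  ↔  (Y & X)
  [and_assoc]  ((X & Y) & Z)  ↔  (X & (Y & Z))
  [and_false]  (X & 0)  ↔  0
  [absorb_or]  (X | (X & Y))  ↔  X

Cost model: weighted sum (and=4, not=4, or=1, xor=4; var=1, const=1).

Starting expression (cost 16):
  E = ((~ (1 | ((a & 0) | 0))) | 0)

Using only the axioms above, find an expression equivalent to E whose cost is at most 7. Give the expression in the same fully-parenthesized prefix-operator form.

1. [or_false →] ((~ (1 | ((a & 0) | 0))) | 0)  →  (~ (1 | ((a & 0) | 0)))
2. [or_false →] ((a & 0) | 0)  →  (a & 0);  E = (~ (1 | (a & 0)))
3. [and_false →] (a & 0)  →  0;  cost 7 ≤ 7, done

(~ (1 | 0))   [cost 7]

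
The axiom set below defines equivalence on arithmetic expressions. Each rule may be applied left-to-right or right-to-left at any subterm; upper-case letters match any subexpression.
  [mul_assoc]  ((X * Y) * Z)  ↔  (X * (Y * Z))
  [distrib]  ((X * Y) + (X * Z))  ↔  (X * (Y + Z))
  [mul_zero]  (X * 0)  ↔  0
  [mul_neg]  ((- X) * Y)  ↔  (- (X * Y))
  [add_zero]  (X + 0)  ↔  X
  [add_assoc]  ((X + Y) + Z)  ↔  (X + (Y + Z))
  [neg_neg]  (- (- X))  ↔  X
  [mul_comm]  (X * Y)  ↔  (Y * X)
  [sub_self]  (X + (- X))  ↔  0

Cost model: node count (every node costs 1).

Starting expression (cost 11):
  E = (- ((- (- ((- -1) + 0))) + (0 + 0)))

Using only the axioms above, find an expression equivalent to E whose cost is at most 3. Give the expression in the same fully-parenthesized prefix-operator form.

(1) ((- -1) + 0)  =[add_zero →]=  (- -1)    ⊢ (- ((- (- (- -1))) + (0 + 0)))
(2) (- (- -1))  =[neg_neg →]=  -1    ⊢ (- ((- -1) + (0 + 0)))
(3) (0 + 0)  =[add_zero →]=  0    ⊢ (- ((- -1) + 0))
(4) ((- -1) + 0)  =[add_zero →]=  (- -1)    ⊢ cost 3, within 3

(- (- -1))   [cost 3]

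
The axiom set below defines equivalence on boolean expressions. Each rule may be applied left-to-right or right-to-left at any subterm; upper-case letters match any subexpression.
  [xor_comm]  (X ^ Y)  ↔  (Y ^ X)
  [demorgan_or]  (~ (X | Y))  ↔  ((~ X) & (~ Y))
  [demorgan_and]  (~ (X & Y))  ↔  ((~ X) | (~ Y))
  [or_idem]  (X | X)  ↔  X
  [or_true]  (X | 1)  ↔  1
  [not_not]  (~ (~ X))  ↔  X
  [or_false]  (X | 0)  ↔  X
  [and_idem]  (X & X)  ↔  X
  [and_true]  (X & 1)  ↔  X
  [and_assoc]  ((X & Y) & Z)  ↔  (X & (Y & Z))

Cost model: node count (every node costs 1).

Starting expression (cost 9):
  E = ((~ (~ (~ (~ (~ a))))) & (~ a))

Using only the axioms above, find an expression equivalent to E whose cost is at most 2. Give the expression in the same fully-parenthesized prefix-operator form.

(~ a)   [cost 2]

step 1: not_not (→) rewrites (~ (~ (~ (~ (~ a))))) into (~ (~ (~ a))), now ((~ (~ (~ a))) & (~ a))
step 2: not_not (→) rewrites (~ (~ (~ a))) into (~ a), now ((~ a) & (~ a))
step 3: and_idem (→) rewrites ((~ a) & (~ a)) into (~ a), reaching cost 2 (bound 2)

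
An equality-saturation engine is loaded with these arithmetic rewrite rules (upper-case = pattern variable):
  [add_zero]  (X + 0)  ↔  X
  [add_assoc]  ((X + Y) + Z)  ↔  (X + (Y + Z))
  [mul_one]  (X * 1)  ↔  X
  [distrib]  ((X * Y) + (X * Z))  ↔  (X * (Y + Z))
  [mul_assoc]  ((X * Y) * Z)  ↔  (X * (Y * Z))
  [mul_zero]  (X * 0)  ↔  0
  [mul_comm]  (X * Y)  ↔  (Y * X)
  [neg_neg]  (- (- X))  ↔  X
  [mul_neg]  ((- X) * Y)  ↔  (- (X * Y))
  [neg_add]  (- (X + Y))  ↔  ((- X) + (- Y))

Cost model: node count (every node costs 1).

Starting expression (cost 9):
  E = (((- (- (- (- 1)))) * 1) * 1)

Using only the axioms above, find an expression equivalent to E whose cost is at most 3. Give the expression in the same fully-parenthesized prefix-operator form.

(1) (- (- 1))  =[neg_neg →]=  1    ⊢ (((- (- 1)) * 1) * 1)
(2) ((- (- 1)) * 1)  =[mul_one →]=  (- (- 1))    ⊢ ((- (- 1)) * 1)
(3) ((- (- 1)) * 1)  =[mul_one →]=  (- (- 1))    ⊢ cost 3, within 3

(- (- 1))   [cost 3]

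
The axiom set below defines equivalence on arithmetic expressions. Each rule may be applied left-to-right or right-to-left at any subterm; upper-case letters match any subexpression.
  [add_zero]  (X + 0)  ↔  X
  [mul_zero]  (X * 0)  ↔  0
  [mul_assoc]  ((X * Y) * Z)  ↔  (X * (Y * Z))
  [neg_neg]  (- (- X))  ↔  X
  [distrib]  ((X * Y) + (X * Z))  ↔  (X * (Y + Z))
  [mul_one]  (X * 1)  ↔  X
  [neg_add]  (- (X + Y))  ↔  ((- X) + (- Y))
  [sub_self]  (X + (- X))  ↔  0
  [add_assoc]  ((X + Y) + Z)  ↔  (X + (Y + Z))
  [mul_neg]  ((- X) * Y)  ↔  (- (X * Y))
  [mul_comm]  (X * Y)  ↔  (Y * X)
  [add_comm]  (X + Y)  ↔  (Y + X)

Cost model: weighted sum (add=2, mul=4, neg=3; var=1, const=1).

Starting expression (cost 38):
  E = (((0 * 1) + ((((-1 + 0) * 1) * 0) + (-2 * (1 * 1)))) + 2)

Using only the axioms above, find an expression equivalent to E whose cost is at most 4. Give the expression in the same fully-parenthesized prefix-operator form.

(-2 + 2)   [cost 4]

1. [add_zero →] (-1 + 0)  →  -1;  E = (((0 * 1) + (((-1 * 1) * 0) + (-2 * (1 * 1)))) + 2)
2. [mul_one →] (0 * 1)  →  0;  E = ((0 + (((-1 * 1) * 0) + (-2 * (1 * 1)))) + 2)
3. [add_assoc →] ((0 + (((-1 * 1) * 0) + (-2 * (1 * 1)))) + 2)  →  (0 + ((((-1 * 1) * 0) + (-2 * (1 * 1))) + 2))
4. [mul_one →] (1 * 1)  →  1;  E = (0 + ((((-1 * 1) * 0) + (-2 * 1)) + 2))
5. [mul_one →] (-1 * 1)  →  -1;  E = (0 + (((-1 * 0) + (-2 * 1)) + 2))
6. [add_comm →] ((-1 * 0) + (-2 * 1))  →  ((-2 * 1) + (-1 * 0));  E = (0 + (((-2 * 1) + (-1 * 0)) + 2))
7. [add_comm →] (0 + (((-2 * 1) + (-1 * 0)) + 2))  →  ((((-2 * 1) + (-1 * 0)) + 2) + 0)
8. [mul_one →] (-2 * 1)  →  -2;  E = (((-2 + (-1 * 0)) + 2) + 0)
9. [mul_zero →] (-1 * 0)  →  0;  E = (((-2 + 0) + 2) + 0)
10. [add_zero →] (((-2 + 0) + 2) + 0)  →  ((-2 + 0) + 2)
11. [add_zero →] (-2 + 0)  →  -2;  cost 4 ≤ 4, done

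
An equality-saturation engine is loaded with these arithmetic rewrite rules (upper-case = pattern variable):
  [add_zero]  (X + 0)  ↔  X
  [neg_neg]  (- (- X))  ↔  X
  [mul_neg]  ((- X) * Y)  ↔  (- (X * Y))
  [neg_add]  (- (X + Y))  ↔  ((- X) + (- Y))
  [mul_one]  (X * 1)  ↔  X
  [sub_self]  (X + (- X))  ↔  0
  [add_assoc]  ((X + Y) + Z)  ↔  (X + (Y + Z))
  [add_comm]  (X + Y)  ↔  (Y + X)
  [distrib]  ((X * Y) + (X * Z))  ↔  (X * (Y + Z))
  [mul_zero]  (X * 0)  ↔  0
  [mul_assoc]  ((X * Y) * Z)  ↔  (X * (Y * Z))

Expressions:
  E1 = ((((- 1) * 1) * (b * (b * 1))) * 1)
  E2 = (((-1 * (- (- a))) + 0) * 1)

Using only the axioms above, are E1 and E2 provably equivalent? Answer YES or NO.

Every axiom is a valid identity, so a rewrite proof would force E1 and E2 to agree under every assignment.
At a=0, b=1: E1 = -1 but E2 = 0; they differ, so no derivation exists.

NO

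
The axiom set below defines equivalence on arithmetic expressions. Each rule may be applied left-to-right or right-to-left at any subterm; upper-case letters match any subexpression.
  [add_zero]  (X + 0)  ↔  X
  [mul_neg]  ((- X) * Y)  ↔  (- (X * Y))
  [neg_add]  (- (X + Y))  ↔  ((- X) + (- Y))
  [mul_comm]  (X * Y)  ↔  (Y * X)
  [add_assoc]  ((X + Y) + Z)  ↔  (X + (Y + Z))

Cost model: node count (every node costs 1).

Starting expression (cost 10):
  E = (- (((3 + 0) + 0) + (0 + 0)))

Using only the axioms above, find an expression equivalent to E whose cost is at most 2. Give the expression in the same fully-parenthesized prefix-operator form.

(1) ((3 + 0) + 0)  =[add_zero →]=  (3 + 0)    ⊢ (- ((3 + 0) + (0 + 0)))
(2) (0 + 0)  =[add_zero →]=  0    ⊢ (- ((3 + 0) + 0))
(3) (3 + 0)  =[add_zero →]=  3    ⊢ (- (3 + 0))
(4) (3 + 0)  =[add_zero →]=  3    ⊢ cost 2, within 2

(- 3)   [cost 2]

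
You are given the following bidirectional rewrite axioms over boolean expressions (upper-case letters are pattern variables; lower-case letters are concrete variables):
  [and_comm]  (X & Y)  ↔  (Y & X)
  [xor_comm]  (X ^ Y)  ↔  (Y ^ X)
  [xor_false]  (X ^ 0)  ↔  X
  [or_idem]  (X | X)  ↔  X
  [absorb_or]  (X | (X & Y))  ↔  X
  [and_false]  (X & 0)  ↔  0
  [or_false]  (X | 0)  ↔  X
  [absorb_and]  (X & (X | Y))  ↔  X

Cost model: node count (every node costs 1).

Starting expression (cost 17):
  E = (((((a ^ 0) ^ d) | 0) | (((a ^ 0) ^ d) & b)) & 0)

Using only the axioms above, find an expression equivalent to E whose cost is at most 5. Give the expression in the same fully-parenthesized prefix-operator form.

((a ^ d) & 0)   [cost 5]

step 1: or_false (→) rewrites (((a ^ 0) ^ d) | 0) into ((a ^ 0) ^ d), now ((((a ^ 0) ^ d) | (((a ^ 0) ^ d) & b)) & 0)
step 2: absorb_or (→) rewrites (((a ^ 0) ^ d) | (((a ^ 0) ^ d) & b)) into ((a ^ 0) ^ d), now (((a ^ 0) ^ d) & 0)
step 3: xor_false (→) rewrites (a ^ 0) into a, reaching cost 5 (bound 5)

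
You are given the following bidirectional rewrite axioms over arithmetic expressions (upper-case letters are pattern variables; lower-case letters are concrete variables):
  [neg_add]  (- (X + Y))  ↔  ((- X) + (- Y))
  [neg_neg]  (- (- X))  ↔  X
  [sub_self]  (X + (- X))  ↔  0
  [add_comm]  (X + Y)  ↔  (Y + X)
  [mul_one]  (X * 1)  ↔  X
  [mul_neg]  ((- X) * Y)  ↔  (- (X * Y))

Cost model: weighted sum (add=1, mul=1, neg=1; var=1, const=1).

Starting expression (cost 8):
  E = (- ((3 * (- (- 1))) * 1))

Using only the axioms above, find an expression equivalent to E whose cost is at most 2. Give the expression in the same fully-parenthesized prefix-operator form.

(- 3)   [cost 2]

step 1: neg_neg (→) rewrites (- (- 1)) into 1, now (- ((3 * 1) * 1))
step 2: mul_one (→) rewrites (3 * 1) into 3, now (- (3 * 1))
step 3: mul_one (→) rewrites (3 * 1) into 3, reaching cost 2 (bound 2)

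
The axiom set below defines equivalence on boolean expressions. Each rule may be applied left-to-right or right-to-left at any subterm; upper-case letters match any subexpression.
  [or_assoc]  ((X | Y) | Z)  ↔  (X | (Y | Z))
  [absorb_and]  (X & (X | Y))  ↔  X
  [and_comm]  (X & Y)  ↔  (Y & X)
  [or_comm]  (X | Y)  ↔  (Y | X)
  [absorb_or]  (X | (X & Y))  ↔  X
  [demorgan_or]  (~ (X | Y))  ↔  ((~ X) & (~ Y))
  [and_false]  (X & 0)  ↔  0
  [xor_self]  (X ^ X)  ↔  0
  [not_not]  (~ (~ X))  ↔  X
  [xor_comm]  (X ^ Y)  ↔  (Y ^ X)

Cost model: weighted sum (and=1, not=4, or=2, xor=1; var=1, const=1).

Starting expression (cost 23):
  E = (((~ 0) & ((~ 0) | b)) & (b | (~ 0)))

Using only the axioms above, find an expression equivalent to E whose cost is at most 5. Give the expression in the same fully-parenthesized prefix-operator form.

(~ 0)   [cost 5]

1. [or_comm →] (b | (~ 0))  →  ((~ 0) | b);  E = (((~ 0) & ((~ 0) | b)) & ((~ 0) | b))
2. [absorb_and →] ((~ 0) & ((~ 0) | b))  →  (~ 0);  E = ((~ 0) & ((~ 0) | b))
3. [absorb_and →] ((~ 0) & ((~ 0) | b))  →  (~ 0);  cost 5 ≤ 5, done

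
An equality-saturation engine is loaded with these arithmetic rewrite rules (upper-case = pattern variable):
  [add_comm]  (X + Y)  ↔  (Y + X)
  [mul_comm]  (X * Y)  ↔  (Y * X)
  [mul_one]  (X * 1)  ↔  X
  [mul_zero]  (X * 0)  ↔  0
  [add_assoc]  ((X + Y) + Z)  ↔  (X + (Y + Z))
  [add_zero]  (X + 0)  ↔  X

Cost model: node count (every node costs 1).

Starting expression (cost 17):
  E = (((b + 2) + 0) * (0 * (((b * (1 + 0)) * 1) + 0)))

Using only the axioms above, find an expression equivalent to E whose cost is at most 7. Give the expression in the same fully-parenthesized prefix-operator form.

((b + 2) * (0 * b))   [cost 7]

(1) (((b * (1 + 0)) * 1) + 0)  =[add_zero →]=  ((b * (1 + 0)) * 1)    ⊢ (((b + 2) + 0) * (0 * ((b * (1 + 0)) * 1)))
(2) (1 + 0)  =[add_zero →]=  1    ⊢ (((b + 2) + 0) * (0 * ((b * 1) * 1)))
(3) ((b + 2) + 0)  =[add_zero →]=  (b + 2)    ⊢ ((b + 2) * (0 * ((b * 1) * 1)))
(4) (b * 1)  =[mul_one →]=  b    ⊢ ((b + 2) * (0 * (b * 1)))
(5) (b * 1)  =[mul_one →]=  b    ⊢ cost 7, within 7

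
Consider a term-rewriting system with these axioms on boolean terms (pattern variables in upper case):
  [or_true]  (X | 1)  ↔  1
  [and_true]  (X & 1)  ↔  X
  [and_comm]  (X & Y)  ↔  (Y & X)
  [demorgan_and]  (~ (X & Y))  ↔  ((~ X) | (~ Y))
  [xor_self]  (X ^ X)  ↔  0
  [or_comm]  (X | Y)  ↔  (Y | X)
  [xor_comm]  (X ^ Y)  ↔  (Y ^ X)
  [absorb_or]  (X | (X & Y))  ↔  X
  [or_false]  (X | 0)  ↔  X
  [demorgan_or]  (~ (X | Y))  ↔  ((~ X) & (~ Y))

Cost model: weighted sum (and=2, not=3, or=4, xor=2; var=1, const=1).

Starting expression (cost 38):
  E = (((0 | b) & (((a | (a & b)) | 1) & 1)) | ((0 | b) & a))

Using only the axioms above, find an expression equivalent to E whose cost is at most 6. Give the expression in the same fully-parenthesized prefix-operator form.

(1) (a | (a & b))  =[absorb_or →]=  a    ⊢ (((0 | b) & ((a | 1) & 1)) | ((0 | b) & a))
(2) (a | 1)  =[or_true →]=  1    ⊢ (((0 | b) & (1 & 1)) | ((0 | b) & a))
(3) (1 & 1)  =[and_true →]=  1    ⊢ (((0 | b) & 1) | ((0 | b) & a))
(4) ((0 | b) & 1)  =[and_true →]=  (0 | b)    ⊢ ((0 | b) | ((0 | b) & a))
(5) ((0 | b) | ((0 | b) & a))  =[absorb_or →]=  (0 | b)    ⊢ cost 6, within 6

(0 | b)   [cost 6]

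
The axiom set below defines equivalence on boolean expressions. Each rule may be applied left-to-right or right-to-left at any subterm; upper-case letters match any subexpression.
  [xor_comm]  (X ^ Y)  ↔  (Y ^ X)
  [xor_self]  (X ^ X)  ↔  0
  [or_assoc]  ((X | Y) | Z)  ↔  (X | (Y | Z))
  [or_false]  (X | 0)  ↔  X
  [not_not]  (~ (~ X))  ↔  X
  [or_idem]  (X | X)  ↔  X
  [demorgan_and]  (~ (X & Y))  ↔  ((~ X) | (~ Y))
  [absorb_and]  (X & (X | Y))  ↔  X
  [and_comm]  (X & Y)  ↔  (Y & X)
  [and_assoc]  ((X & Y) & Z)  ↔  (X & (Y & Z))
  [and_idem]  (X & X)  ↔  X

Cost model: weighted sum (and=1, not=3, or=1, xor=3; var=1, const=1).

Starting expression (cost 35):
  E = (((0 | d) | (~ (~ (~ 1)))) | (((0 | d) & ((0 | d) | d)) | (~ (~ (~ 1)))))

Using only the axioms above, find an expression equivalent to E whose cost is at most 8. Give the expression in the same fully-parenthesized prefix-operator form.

((0 | d) | (~ 1))   [cost 8]

step 1: absorb_and (→) rewrites ((0 | d) & ((0 | d) | d)) into (0 | d), now (((0 | d) | (~ (~ (~ 1)))) | ((0 | d) | (~ (~ (~ 1)))))
step 2: or_idem (→) rewrites (((0 | d) | (~ (~ (~ 1)))) | ((0 | d) | (~ (~ (~ 1))))) into ((0 | d) | (~ (~ (~ 1))))
step 3: not_not (→) rewrites (~ (~ 1)) into 1, reaching cost 8 (bound 8)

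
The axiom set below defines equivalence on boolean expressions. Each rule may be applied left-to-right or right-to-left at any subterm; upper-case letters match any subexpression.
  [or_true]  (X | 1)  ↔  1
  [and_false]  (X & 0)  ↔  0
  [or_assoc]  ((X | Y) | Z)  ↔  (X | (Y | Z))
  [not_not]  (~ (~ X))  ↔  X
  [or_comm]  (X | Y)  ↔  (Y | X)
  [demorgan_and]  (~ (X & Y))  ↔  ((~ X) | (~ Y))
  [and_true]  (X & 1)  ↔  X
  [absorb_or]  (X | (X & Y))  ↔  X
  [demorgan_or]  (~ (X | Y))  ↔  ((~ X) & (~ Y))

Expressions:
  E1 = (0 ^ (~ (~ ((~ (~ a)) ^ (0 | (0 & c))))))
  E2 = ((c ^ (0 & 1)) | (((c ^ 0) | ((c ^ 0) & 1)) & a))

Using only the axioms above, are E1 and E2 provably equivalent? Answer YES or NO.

NO

Every axiom is a valid identity, so a rewrite proof would force E1 and E2 to agree under every assignment.
At a=0, c=1: E1 = 0 but E2 = 1; they differ, so no derivation exists.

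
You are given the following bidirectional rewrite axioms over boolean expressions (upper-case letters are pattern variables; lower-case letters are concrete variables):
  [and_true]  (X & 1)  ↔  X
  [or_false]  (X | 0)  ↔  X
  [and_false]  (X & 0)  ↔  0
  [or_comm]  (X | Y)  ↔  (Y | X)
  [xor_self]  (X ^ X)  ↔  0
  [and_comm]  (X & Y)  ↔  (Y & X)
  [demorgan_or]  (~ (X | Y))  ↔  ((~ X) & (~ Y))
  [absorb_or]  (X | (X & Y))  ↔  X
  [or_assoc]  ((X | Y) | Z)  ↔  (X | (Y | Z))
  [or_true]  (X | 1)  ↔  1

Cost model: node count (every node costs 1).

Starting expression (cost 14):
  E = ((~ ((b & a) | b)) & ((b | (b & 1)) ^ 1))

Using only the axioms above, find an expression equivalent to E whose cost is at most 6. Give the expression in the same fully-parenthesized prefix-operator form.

((~ b) & (b ^ 1))   [cost 6]

(1) ((b & a) | b)  =[or_comm →]=  (b | (b & a))    ⊢ ((~ (b | (b & a))) & ((b | (b & 1)) ^ 1))
(2) (b | (b & a))  =[absorb_or →]=  b    ⊢ ((~ b) & ((b | (b & 1)) ^ 1))
(3) (b | (b & 1))  =[absorb_or →]=  b    ⊢ cost 6, within 6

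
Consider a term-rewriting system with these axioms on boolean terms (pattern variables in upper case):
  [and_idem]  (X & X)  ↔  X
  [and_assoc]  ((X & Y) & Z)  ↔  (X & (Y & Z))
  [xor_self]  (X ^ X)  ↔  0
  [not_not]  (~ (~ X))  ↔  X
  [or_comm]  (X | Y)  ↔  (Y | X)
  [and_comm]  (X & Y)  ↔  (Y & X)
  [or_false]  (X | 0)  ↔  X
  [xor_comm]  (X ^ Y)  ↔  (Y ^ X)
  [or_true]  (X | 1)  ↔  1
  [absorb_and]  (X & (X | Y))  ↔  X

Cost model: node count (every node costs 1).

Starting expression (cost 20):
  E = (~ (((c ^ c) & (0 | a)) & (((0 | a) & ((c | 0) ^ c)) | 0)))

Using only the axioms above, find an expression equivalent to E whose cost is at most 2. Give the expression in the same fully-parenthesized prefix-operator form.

1. [or_false →] (c | 0)  →  c;  E = (~ (((c ^ c) & (0 | a)) & (((0 | a) & (c ^ c)) | 0)))
2. [and_comm →] ((0 | a) & (c ^ c))  →  ((c ^ c) & (0 | a));  E = (~ (((c ^ c) & (0 | a)) & (((c ^ c) & (0 | a)) | 0)))
3. [absorb_and →] (((c ^ c) & (0 | a)) & (((c ^ c) & (0 | a)) | 0))  →  ((c ^ c) & (0 | a));  E = (~ ((c ^ c) & (0 | a)))
4. [xor_self →] (c ^ c)  →  0;  E = (~ (0 & (0 | a)))
5. [absorb_and →] (0 & (0 | a))  →  0;  cost 2 ≤ 2, done

(~ 0)   [cost 2]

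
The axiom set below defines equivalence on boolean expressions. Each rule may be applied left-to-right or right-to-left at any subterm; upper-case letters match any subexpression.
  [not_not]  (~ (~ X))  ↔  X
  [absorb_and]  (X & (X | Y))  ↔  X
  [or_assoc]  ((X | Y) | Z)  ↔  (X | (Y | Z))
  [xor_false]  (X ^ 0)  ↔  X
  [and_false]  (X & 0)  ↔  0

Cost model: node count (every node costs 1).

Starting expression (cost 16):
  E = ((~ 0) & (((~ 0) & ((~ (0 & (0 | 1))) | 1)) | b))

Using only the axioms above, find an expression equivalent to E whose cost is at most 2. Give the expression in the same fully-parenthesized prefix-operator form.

(~ 0)   [cost 2]

1. [absorb_and →] (0 & (0 | 1))  →  0;  E = ((~ 0) & (((~ 0) & ((~ 0) | 1)) | b))
2. [absorb_and →] ((~ 0) & ((~ 0) | 1))  →  (~ 0);  E = ((~ 0) & ((~ 0) | b))
3. [absorb_and →] ((~ 0) & ((~ 0) | b))  →  (~ 0);  cost 2 ≤ 2, done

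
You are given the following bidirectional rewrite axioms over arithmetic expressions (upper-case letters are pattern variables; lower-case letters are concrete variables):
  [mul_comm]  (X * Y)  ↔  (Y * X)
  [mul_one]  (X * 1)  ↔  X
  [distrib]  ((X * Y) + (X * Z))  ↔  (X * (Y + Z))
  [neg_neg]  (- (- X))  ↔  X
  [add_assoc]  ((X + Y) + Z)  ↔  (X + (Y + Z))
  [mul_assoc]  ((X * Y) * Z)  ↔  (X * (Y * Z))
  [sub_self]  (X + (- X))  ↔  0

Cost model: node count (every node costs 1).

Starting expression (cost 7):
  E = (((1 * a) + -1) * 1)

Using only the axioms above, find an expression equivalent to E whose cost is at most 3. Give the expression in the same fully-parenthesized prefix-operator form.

step 1: mul_one (→) rewrites (((1 * a) + -1) * 1) into ((1 * a) + -1)
step 2: mul_comm (→) rewrites (1 * a) into (a * 1), now ((a * 1) + -1)
step 3: mul_one (→) rewrites (a * 1) into a, reaching cost 3 (bound 3)

(a + -1)   [cost 3]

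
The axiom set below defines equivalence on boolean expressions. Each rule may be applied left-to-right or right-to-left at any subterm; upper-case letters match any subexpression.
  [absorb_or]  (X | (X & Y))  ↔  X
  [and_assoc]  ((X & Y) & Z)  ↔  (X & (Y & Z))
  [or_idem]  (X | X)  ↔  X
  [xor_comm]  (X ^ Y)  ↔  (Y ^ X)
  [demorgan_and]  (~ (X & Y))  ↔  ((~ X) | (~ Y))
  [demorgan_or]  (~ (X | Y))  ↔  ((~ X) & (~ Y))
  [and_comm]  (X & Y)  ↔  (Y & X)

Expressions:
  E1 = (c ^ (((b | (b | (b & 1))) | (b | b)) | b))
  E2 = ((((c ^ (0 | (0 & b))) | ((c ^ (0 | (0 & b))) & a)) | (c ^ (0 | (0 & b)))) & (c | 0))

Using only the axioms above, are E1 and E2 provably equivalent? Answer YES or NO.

NO

Every axiom is a valid identity, so a rewrite proof would force E1 and E2 to agree under every assignment.
At a=0, b=1, c=0: E1 = 1 but E2 = 0; they differ, so no derivation exists.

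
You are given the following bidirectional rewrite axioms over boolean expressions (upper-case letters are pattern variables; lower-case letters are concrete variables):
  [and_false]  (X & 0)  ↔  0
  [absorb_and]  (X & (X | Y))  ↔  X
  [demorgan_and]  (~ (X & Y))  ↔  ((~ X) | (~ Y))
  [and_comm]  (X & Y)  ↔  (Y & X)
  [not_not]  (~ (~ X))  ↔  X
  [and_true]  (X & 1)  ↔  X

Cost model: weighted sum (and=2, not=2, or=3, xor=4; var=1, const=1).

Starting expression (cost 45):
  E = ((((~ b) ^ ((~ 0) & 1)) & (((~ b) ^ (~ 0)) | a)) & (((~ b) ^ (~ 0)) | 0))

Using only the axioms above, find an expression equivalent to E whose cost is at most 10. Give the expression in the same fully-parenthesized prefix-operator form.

((~ b) ^ (~ 0))   [cost 10]

1. [and_true →] ((~ 0) & 1)  →  (~ 0);  E = ((((~ b) ^ (~ 0)) & (((~ b) ^ (~ 0)) | a)) & (((~ b) ^ (~ 0)) | 0))
2. [absorb_and →] (((~ b) ^ (~ 0)) & (((~ b) ^ (~ 0)) | a))  →  ((~ b) ^ (~ 0));  E = (((~ b) ^ (~ 0)) & (((~ b) ^ (~ 0)) | 0))
3. [absorb_and →] (((~ b) ^ (~ 0)) & (((~ b) ^ (~ 0)) | 0))  →  ((~ b) ^ (~ 0));  cost 10 ≤ 10, done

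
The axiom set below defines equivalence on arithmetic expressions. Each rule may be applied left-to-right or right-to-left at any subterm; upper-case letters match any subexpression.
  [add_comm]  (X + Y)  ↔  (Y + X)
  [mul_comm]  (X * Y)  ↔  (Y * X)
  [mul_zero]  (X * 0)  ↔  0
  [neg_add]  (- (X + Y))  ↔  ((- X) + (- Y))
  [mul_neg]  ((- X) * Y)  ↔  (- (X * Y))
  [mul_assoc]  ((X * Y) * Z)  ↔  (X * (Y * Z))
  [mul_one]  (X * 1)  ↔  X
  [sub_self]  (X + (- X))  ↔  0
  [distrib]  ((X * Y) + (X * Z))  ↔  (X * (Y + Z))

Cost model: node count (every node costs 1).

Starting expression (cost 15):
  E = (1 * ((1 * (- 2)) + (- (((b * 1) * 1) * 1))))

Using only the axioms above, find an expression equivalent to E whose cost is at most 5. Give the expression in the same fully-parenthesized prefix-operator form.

((- 2) + (- b))   [cost 5]

step 1: mul_one (→) rewrites (b * 1) into b, now (1 * ((1 * (- 2)) + (- ((b * 1) * 1))))
step 2: mul_comm (→) rewrites (1 * ((1 * (- 2)) + (- ((b * 1) * 1)))) into (((1 * (- 2)) + (- ((b * 1) * 1))) * 1)
step 3: mul_one (→) rewrites (((1 * (- 2)) + (- ((b * 1) * 1))) * 1) into ((1 * (- 2)) + (- ((b * 1) * 1)))
step 4: mul_comm (→) rewrites (1 * (- 2)) into ((- 2) * 1), now (((- 2) * 1) + (- ((b * 1) * 1)))
step 5: mul_one (→) rewrites (b * 1) into b, now (((- 2) * 1) + (- (b * 1)))
step 6: mul_one (→) rewrites (b * 1) into b, now (((- 2) * 1) + (- b))
step 7: mul_one (→) rewrites ((- 2) * 1) into (- 2), reaching cost 5 (bound 5)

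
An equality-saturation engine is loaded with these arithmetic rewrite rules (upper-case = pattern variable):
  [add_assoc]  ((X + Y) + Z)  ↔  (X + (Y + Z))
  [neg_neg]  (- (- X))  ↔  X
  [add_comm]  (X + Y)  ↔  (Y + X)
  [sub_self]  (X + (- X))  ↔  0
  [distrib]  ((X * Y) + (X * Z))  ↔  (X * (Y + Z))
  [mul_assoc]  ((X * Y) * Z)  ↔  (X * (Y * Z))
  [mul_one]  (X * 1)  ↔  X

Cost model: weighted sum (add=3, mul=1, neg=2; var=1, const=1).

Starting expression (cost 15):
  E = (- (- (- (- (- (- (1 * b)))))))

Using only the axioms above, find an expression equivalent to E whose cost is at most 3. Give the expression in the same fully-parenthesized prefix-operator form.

(1 * b)   [cost 3]

step 1: neg_neg (→) rewrites (- (- (- (1 * b)))) into (- (1 * b)), now (- (- (- (- (1 * b)))))
step 2: neg_neg (→) rewrites (- (- (- (1 * b)))) into (- (1 * b)), now (- (- (1 * b)))
step 3: neg_neg (→) rewrites (- (- (1 * b))) into (1 * b), reaching cost 3 (bound 3)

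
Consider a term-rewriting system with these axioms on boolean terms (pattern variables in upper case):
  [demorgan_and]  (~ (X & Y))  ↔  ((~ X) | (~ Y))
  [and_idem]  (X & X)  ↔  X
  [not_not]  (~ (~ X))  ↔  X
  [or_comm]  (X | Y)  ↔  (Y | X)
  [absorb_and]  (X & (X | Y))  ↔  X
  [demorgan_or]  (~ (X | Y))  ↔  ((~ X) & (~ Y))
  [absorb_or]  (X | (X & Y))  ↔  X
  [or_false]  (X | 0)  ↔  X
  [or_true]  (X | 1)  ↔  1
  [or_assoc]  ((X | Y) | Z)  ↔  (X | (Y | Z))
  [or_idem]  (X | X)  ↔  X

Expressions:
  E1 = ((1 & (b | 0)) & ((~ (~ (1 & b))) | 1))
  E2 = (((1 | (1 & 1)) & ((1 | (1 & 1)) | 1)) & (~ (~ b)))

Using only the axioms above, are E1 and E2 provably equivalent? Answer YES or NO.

step 1: or_false (→) rewrites (b | 0) into b, now ((1 & b) & ((~ (~ (1 & b))) | 1))
step 2: not_not (→) rewrites (~ (~ (1 & b))) into (1 & b), now ((1 & b) & ((1 & b) | 1))
step 3: absorb_and (→) rewrites ((1 & b) & ((1 & b) | 1)) into (1 & b)
step 4: absorb_or (←) rewrites 1 into (1 | (1 & 1)), now ((1 | (1 & 1)) & b)
step 5: absorb_and (←) rewrites (1 | (1 & 1)) into ((1 | (1 & 1)) & ((1 | (1 & 1)) | 1)), now (((1 | (1 & 1)) & ((1 | (1 & 1)) | 1)) & b)
step 6: not_not (←) rewrites b into (~ (~ b)), which is E2

YES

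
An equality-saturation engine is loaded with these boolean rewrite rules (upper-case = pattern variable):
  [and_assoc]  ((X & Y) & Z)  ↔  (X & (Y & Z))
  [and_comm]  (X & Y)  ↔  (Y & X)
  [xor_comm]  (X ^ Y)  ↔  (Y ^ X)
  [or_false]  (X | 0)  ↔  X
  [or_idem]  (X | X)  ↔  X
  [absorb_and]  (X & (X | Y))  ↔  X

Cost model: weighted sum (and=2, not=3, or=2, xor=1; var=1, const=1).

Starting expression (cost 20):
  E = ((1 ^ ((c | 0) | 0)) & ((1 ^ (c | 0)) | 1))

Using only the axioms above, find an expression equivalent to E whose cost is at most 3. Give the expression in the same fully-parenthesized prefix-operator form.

(1) (c | 0)  =[or_false →]=  c    ⊢ ((1 ^ (c | 0)) & ((1 ^ (c | 0)) | 1))
(2) ((1 ^ (c | 0)) & ((1 ^ (c | 0)) | 1))  =[absorb_and →]=  (1 ^ (c | 0))
(3) (c | 0)  =[or_false →]=  c    ⊢ cost 3, within 3

(1 ^ c)   [cost 3]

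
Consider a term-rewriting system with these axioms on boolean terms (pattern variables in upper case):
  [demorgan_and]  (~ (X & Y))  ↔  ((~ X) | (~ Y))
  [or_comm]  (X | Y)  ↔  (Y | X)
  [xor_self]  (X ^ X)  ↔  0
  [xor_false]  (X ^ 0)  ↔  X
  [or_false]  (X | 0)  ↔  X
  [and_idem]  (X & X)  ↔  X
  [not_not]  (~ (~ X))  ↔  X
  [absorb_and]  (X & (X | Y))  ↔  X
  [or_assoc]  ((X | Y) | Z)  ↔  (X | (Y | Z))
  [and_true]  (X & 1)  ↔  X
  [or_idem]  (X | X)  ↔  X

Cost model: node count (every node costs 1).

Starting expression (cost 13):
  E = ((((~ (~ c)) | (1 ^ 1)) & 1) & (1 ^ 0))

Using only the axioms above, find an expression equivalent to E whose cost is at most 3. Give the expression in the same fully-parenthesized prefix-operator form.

1. [not_not →] (~ (~ c))  →  c;  E = (((c | (1 ^ 1)) & 1) & (1 ^ 0))
2. [xor_self →] (1 ^ 1)  →  0;  E = (((c | 0) & 1) & (1 ^ 0))
3. [and_true →] ((c | 0) & 1)  →  (c | 0);  E = ((c | 0) & (1 ^ 0))
4. [xor_false →] (1 ^ 0)  →  1;  E = ((c | 0) & 1)
5. [or_false →] (c | 0)  →  c;  cost 3 ≤ 3, done

(c & 1)   [cost 3]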